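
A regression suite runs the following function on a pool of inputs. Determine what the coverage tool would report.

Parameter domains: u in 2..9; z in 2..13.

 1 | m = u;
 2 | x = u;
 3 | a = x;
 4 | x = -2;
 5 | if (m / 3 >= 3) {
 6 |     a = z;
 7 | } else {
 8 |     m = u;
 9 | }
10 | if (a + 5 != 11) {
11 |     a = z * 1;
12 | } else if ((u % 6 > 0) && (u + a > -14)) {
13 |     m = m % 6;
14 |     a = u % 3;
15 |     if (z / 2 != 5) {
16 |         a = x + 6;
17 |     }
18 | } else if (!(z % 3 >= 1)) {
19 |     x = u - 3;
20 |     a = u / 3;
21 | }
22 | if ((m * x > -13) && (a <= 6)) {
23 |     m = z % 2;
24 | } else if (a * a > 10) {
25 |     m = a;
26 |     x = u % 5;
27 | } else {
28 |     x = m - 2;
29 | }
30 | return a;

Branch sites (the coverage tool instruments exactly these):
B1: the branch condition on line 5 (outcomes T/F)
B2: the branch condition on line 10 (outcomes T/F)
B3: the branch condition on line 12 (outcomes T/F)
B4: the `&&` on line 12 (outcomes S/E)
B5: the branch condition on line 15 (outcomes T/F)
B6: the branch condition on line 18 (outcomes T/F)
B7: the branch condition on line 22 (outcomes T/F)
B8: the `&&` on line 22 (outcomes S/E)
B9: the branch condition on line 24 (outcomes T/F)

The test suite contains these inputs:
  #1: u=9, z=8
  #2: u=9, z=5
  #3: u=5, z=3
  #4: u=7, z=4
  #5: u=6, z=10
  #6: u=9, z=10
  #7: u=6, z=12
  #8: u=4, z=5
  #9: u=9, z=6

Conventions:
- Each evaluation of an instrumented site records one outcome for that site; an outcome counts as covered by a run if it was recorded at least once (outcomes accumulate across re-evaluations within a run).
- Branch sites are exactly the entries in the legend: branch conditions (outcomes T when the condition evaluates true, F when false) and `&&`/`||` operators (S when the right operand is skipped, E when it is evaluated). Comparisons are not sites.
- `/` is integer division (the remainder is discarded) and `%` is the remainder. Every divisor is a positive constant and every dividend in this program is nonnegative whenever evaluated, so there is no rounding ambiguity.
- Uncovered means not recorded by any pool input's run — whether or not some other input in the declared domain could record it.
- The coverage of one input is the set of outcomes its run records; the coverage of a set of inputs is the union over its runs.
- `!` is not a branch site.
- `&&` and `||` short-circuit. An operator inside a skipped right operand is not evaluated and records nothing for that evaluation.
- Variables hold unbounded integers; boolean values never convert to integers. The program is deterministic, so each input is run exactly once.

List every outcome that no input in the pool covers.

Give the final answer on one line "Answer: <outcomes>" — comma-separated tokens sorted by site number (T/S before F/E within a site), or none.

input #1, u=9, z=8: events B1->T, B2->T, B8->S, B7->F, B9->T; outcomes B1=T, B2=T, B7=F, B8=S, B9=T
input #2, u=9, z=5: events B1->T, B2->T, B8->S, B7->F, B9->T; outcomes B1=T, B2=T, B7=F, B8=S, B9=T
input #3, u=5, z=3: events B1->F, B2->T, B8->E, B7->T; outcomes B1=F, B2=T, B7=T, B8=E
input #4, u=7, z=4: events B1->F, B2->T, B8->S, B7->F, B9->T; outcomes B1=F, B2=T, B7=F, B8=S, B9=T
input #5, u=6, z=10: events B1->F, B2->F, B4->S, B3->F, B6->F, B8->E, B7->T; outcomes B1=F, B2=F, B3=F, B4=S, B6=F, B7=T, B8=E
input #6, u=9, z=10: events B1->T, B2->T, B8->S, B7->F, B9->T; outcomes B1=T, B2=T, B7=F, B8=S, B9=T
input #7, u=6, z=12: events B1->F, B2->F, B4->S, B3->F, B6->T, B8->E, B7->T; outcomes B1=F, B2=F, B3=F, B4=S, B6=T, B7=T, B8=E
input #8, u=4, z=5: events B1->F, B2->T, B8->E, B7->T; outcomes B1=F, B2=T, B7=T, B8=E
input #9, u=9, z=6: events B1->T, B2->F, B4->E, B3->T, B5->T, B8->E, B7->T; outcomes B1=T, B2=F, B3=T, B4=E, B5=T, B7=T, B8=E
union over the pool: B1=T, B1=F, B2=T, B2=F, B3=T, B3=F, B4=S, B4=E, B5=T, B6=T, B6=F, B7=T, B7=F, B8=S, B8=E, B9=T
uncovered (2 of 18): B5=F, B9=F

Answer: B5=F, B9=F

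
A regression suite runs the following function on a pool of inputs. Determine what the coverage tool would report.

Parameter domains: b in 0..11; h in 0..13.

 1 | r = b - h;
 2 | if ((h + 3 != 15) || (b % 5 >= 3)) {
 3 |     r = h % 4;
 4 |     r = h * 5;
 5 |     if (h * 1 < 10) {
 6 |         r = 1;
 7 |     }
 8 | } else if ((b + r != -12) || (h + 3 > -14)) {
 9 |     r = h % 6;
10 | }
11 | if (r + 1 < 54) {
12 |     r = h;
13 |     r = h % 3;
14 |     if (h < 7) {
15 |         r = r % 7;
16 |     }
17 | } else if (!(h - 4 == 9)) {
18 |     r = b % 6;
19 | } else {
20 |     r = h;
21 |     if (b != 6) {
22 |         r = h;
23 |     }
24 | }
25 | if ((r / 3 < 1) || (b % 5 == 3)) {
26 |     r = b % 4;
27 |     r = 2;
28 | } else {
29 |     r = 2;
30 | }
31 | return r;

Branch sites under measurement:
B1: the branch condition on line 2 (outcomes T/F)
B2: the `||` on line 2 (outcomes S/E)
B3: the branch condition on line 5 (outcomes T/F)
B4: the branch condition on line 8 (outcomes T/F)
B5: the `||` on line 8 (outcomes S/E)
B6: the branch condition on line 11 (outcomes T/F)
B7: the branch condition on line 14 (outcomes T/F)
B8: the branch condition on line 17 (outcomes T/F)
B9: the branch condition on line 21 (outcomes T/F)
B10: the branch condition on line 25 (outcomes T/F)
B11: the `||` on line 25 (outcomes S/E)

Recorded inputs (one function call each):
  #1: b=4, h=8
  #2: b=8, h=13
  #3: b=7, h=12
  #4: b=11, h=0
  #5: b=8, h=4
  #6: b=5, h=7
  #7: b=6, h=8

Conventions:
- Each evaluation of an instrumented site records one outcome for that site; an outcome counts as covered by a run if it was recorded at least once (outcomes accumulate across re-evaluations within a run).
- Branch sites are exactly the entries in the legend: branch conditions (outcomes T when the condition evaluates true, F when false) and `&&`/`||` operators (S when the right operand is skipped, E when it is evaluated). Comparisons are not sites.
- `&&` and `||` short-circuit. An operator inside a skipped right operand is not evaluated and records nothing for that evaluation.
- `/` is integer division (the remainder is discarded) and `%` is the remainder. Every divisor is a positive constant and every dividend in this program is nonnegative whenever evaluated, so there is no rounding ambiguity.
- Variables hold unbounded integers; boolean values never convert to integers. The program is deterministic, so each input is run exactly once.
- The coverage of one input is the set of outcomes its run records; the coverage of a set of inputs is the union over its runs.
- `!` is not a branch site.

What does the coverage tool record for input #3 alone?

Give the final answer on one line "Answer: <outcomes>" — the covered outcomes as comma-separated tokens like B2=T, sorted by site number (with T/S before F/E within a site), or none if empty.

Running input #3 (b=7, h=12), event by event:
  B2->E, B1->F, B5->S, B4->T, B6->T, B7->F, B11->S, B10->T
collecting distinct outcomes: B1=F, B2=E, B4=T, B5=S, B6=T, B7=F, B10=T, B11=S

Answer: B1=F, B2=E, B4=T, B5=S, B6=T, B7=F, B10=T, B11=S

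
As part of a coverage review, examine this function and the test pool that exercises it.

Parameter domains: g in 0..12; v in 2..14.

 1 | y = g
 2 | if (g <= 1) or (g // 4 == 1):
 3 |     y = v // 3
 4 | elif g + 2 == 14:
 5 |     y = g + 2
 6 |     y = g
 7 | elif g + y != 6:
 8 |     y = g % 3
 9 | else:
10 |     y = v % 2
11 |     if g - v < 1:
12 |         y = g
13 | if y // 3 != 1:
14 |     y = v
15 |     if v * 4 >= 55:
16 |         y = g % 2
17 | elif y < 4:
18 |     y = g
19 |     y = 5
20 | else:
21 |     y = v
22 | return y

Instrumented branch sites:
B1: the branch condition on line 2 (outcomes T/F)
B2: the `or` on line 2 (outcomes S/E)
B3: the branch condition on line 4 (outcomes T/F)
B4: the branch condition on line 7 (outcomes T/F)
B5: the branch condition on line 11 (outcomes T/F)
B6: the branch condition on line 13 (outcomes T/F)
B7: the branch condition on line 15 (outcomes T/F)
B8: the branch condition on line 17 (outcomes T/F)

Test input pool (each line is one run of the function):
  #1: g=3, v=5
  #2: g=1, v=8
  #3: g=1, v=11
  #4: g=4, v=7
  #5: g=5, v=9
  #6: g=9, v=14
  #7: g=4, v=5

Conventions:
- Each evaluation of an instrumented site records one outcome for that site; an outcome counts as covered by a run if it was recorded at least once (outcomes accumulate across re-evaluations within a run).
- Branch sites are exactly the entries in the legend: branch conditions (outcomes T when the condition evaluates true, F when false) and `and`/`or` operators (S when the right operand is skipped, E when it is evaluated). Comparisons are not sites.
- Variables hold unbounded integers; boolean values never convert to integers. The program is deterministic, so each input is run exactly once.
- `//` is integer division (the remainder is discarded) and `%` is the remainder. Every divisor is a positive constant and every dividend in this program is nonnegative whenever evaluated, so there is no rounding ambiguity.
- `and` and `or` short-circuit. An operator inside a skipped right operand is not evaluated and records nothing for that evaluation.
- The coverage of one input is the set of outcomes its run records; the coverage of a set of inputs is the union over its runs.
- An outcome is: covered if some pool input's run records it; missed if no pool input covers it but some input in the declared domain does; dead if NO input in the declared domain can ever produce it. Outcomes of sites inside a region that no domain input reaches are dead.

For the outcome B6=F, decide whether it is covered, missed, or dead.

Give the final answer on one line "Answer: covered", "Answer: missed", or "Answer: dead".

B6=F is recorded by pool input(s) 1, 3, 5 -> covered

Answer: covered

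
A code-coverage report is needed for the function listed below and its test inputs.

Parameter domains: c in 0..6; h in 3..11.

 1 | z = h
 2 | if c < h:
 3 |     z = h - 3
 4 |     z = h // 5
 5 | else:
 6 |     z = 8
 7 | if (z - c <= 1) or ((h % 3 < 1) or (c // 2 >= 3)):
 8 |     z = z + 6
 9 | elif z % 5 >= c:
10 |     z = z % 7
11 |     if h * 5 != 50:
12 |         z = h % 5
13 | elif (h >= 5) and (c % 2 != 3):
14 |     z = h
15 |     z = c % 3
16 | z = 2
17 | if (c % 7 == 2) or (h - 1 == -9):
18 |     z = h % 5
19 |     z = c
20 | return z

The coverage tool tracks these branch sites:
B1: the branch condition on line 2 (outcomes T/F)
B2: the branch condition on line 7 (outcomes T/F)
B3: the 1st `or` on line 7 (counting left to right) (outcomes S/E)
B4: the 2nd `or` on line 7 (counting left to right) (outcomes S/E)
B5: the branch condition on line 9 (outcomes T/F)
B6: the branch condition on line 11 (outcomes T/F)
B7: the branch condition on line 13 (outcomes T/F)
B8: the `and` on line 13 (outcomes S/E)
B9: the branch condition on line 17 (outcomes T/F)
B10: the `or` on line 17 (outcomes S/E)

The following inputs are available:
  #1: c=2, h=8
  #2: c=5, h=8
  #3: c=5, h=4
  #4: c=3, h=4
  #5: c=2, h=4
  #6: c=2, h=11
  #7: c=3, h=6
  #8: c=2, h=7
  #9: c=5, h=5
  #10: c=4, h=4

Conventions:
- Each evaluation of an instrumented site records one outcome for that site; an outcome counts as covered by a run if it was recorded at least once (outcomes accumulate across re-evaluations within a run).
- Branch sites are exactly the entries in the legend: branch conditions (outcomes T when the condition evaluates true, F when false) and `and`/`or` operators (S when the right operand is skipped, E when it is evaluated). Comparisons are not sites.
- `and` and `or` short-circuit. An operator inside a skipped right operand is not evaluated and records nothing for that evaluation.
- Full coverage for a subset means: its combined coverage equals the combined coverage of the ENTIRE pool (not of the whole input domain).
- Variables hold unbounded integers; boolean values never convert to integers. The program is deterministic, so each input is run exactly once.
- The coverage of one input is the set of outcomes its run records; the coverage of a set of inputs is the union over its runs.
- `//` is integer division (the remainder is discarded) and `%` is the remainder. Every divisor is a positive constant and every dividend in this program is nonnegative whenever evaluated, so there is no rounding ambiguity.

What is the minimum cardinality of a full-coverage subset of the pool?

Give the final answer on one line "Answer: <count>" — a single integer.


input #1 (c=2, h=8): events B1->T, B3->S, B2->T, B10->S, B9->T; covers B1=T, B2=T, B3=S, B9=T, B10=S
input #2 (c=5, h=8): events B1->T, B3->S, B2->T, B10->E, B9->F; covers B1=T, B2=T, B3=S, B9=F, B10=E
input #3 (c=5, h=4): events B1->F, B3->E, B4->E, B2->F, B5->F, B8->S, B7->F, B10->E, B9->F; covers B1=F, B2=F, B3=E, B4=E, B5=F, B7=F, B8=S, B9=F, B10=E
input #4 (c=3, h=4): events B1->T, B3->S, B2->T, B10->E, B9->F; covers B1=T, B2=T, B3=S, B9=F, B10=E
input #5 (c=2, h=4): events B1->T, B3->S, B2->T, B10->S, B9->T; covers B1=T, B2=T, B3=S, B9=T, B10=S
input #6 (c=2, h=11): events B1->T, B3->S, B2->T, B10->S, B9->T; covers B1=T, B2=T, B3=S, B9=T, B10=S
input #7 (c=3, h=6): events B1->T, B3->S, B2->T, B10->E, B9->F; covers B1=T, B2=T, B3=S, B9=F, B10=E
input #8 (c=2, h=7): events B1->T, B3->S, B2->T, B10->S, B9->T; covers B1=T, B2=T, B3=S, B9=T, B10=S
input #9 (c=5, h=5): events B1->F, B3->E, B4->E, B2->F, B5->F, B8->E, B7->T, B10->E, B9->F; covers B1=F, B2=F, B3=E, B4=E, B5=F, B7=T, B8=E, B9=F, B10=E
input #10 (c=4, h=4): events B1->F, B3->E, B4->E, B2->F, B5->F, B8->S, B7->F, B10->E, B9->F; covers B1=F, B2=F, B3=E, B4=E, B5=F, B7=F, B8=S, B9=F, B10=E
pool-wide coverage (16 outcomes): B1=T, B1=F, B2=T, B2=F, B3=S, B3=E, B4=E, B5=F, B7=T, B7=F, B8=S, B8=E, B9=T, B9=F, B10=S, B10=E
size 1 is not enough: best union over all size-1 subsets is 9/16
size 2 is not enough: best union over all size-2 subsets is 14/16
inputs {1, 3, 9} (size 3) cover everything; no size-3 subset with a lexicographically smaller index list covers all 16
Answer: 3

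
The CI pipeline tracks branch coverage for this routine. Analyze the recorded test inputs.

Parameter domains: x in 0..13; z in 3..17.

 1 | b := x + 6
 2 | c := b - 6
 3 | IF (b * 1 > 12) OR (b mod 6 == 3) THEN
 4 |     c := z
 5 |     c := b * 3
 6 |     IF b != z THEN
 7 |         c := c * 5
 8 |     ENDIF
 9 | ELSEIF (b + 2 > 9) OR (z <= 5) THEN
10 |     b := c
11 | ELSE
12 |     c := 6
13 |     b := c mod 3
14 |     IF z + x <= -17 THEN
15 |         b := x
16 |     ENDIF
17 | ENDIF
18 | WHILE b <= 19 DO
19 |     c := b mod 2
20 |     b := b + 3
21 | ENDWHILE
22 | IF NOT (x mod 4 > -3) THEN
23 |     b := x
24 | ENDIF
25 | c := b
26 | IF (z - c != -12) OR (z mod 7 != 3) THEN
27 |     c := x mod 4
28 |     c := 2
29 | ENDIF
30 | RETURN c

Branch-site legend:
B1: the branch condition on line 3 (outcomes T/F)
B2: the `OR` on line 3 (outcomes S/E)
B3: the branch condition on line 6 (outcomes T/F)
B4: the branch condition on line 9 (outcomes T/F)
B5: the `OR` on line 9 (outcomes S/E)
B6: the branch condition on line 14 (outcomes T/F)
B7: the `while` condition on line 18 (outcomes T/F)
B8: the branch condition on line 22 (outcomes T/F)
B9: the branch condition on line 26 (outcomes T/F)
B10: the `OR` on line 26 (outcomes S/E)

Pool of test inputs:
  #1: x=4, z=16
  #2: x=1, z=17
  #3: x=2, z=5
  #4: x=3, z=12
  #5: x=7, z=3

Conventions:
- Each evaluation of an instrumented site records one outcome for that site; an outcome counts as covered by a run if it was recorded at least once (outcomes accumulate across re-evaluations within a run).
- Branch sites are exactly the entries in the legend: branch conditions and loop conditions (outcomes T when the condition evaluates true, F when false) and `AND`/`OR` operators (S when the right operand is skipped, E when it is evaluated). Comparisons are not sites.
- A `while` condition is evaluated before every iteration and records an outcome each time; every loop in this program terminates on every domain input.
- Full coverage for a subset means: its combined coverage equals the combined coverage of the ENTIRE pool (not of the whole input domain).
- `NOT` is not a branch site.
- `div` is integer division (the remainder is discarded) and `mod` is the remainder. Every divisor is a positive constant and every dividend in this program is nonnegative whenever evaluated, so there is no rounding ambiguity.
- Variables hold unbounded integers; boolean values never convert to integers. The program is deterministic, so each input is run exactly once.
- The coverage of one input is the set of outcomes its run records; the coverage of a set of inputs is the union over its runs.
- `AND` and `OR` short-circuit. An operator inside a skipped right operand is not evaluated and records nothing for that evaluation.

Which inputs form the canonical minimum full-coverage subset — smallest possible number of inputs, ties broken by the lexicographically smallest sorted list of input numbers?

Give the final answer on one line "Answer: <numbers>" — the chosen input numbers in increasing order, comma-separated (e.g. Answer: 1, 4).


test 1 (x=4, z=16) fires B2->E, B1->F, B5->S, B4->T, B7->T, B7->T, B7->T, B7->T, B7->T, B7->T, B7->F, B8->F, B10->S, B9->T; hits B1=F, B2=E, B4=T, B5=S, B7=T, B7=F, B8=F, B9=T, B10=S
test 2 (x=1, z=17) fires B2->E, B1->F, B5->E, B4->F, B6->F, B7->T, B7->T, B7->T, B7->T, B7->T, B7->T, B7->T, B7->F, B8->F, ...; hits B1=F, B2=E, B4=F, B5=E, B6=F, B7=T, B7=F, B8=F, B9=T, B10=S
test 3 (x=2, z=5) fires B2->E, B1->F, B5->S, B4->T, B7->T, B7->T, B7->T, B7->T, B7->T, B7->T, B7->F, B8->F, B10->S, B9->T; hits B1=F, B2=E, B4=T, B5=S, B7=T, B7=F, B8=F, B9=T, B10=S
test 4 (x=3, z=12) fires B2->E, B1->T, B3->T, B7->T, B7->T, B7->T, B7->T, B7->F, B8->F, B10->S, B9->T; hits B1=T, B2=E, B3=T, B7=T, B7=F, B8=F, B9=T, B10=S
test 5 (x=7, z=3) fires B2->S, B1->T, B3->T, B7->T, B7->T, B7->T, B7->F, B8->F, B10->S, B9->T; hits B1=T, B2=S, B3=T, B7=T, B7=F, B8=F, B9=T, B10=S
pool-wide coverage (15 outcomes): B1=T, B1=F, B2=S, B2=E, B3=T, B4=T, B4=F, B5=S, B5=E, B6=F, B7=T, B7=F, B8=F, B9=T, B10=S
every size-1 subset falls short of the 15 outcomes (best: 10/15)
every size-2 subset falls short of the 15 outcomes (best: 13/15)
the canonical winner is {1, 2, 5}: size 3, full 15-outcome coverage, earliest index list among size-3 covers
Answer: 1, 2, 5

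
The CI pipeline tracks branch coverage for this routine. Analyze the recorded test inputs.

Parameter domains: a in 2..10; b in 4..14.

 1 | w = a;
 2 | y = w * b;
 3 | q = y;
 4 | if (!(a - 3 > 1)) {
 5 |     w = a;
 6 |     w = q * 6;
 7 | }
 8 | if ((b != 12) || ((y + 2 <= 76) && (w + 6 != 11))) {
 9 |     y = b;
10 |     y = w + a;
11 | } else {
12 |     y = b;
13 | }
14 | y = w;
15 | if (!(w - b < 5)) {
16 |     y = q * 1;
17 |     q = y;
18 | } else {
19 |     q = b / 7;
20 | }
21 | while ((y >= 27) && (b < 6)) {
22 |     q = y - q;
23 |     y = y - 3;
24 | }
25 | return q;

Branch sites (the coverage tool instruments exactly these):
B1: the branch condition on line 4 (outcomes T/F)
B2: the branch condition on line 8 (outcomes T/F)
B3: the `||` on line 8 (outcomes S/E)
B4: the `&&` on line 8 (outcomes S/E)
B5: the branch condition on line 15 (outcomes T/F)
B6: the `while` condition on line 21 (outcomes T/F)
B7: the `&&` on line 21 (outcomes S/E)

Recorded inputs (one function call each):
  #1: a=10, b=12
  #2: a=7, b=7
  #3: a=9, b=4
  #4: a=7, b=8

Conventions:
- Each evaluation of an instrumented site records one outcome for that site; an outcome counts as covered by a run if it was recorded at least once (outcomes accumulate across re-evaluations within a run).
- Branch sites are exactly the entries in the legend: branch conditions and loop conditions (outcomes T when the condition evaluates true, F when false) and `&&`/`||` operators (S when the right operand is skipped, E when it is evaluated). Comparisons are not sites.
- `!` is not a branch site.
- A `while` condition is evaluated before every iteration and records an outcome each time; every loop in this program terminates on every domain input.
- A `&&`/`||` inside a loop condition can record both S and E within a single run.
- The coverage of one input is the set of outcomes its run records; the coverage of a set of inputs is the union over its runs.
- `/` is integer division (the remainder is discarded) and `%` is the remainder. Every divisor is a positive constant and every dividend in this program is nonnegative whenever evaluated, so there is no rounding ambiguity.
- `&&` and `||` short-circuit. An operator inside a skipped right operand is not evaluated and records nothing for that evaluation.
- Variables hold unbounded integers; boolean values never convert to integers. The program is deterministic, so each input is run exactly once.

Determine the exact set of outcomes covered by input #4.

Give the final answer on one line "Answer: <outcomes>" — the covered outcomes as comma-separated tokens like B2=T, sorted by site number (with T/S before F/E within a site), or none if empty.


Event log for input #4 (a=7, b=8):
  B1->F, B3->S, B2->T, B5->F, B7->S, B6->F
collecting distinct outcomes: B1=F, B2=T, B3=S, B5=F, B6=F, B7=S
Answer: B1=F, B2=T, B3=S, B5=F, B6=F, B7=S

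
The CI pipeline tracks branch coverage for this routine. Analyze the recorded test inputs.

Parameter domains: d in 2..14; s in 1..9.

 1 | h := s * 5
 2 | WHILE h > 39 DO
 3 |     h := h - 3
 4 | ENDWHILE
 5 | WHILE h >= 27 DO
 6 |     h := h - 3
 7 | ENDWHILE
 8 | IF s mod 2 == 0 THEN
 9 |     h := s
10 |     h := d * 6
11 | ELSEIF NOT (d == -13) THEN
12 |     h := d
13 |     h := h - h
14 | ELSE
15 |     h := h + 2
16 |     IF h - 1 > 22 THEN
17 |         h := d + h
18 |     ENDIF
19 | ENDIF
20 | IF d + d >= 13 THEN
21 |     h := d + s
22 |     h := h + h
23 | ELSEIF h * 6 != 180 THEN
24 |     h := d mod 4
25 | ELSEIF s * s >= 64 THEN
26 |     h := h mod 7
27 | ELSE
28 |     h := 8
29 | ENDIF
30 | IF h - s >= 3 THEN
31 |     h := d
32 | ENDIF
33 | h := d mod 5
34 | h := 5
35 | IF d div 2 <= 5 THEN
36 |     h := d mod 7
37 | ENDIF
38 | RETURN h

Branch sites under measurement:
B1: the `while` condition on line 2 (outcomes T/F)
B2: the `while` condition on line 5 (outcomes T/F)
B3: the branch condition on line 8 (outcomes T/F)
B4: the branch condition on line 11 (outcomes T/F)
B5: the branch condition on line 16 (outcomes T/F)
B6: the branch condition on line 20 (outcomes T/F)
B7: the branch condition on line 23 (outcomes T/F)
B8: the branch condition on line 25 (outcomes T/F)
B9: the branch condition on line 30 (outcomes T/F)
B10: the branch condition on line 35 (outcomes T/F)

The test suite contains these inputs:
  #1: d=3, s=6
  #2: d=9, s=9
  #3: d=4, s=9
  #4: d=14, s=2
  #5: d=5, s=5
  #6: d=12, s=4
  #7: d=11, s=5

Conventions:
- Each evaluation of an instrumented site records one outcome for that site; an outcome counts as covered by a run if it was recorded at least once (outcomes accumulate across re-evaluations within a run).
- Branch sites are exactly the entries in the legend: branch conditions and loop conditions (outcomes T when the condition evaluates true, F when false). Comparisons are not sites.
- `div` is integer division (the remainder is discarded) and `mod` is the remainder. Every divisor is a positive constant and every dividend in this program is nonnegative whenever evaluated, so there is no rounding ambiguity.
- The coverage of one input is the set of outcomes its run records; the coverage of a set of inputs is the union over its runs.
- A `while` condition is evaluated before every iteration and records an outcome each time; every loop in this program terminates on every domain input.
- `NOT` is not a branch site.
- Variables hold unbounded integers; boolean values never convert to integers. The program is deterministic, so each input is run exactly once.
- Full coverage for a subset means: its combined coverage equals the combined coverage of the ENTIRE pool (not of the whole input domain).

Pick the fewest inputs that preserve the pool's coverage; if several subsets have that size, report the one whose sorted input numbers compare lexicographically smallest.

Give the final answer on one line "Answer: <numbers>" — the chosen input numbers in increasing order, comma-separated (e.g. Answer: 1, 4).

input #1 (d=3, s=6): events B1->F, B2->T, B2->T, B2->F, B3->T, B6->F, B7->T, B9->F, B10->T; covers B1=F, B2=T, B2=F, B3=T, B6=F, B7=T, B9=F, B10=T
input #2 (d=9, s=9): events B1->T, B1->T, B1->F, B2->T, B2->T, B2->T, B2->T, B2->T, B2->F, B3->F, B4->T, B6->T, B9->T, B10->T; covers B1=T, B1=F, B2=T, B2=F, B3=F, B4=T, B6=T, B9=T, B10=T
input #3 (d=4, s=9): events B1->T, B1->T, B1->F, B2->T, B2->T, B2->T, B2->T, B2->T, B2->F, B3->F, B4->T, B6->F, B7->T, B9->F, ...; covers B1=T, B1=F, B2=T, B2=F, B3=F, B4=T, B6=F, B7=T, B9=F, B10=T
input #4 (d=14, s=2): events B1->F, B2->F, B3->T, B6->T, B9->T, B10->F; covers B1=F, B2=F, B3=T, B6=T, B9=T, B10=F
input #5 (d=5, s=5): events B1->F, B2->F, B3->F, B4->T, B6->F, B7->T, B9->F, B10->T; covers B1=F, B2=F, B3=F, B4=T, B6=F, B7=T, B9=F, B10=T
input #6 (d=12, s=4): events B1->F, B2->F, B3->T, B6->T, B9->T, B10->F; covers B1=F, B2=F, B3=T, B6=T, B9=T, B10=F
input #7 (d=11, s=5): events B1->F, B2->F, B3->F, B4->T, B6->T, B9->T, B10->T; covers B1=F, B2=F, B3=F, B4=T, B6=T, B9=T, B10=T
the full pool covers 14 outcomes: B1=T, B1=F, B2=T, B2=F, B3=T, B3=F, B4=T, B6=T, B6=F, B7=T, B9=T, B9=F, B10=T, B10=F
every size-1 subset falls short of the 14 outcomes (best: 10/14)
the canonical winner is {3, 4}: size 2, full 14-outcome coverage, earliest index list among size-2 covers

Answer: 3, 4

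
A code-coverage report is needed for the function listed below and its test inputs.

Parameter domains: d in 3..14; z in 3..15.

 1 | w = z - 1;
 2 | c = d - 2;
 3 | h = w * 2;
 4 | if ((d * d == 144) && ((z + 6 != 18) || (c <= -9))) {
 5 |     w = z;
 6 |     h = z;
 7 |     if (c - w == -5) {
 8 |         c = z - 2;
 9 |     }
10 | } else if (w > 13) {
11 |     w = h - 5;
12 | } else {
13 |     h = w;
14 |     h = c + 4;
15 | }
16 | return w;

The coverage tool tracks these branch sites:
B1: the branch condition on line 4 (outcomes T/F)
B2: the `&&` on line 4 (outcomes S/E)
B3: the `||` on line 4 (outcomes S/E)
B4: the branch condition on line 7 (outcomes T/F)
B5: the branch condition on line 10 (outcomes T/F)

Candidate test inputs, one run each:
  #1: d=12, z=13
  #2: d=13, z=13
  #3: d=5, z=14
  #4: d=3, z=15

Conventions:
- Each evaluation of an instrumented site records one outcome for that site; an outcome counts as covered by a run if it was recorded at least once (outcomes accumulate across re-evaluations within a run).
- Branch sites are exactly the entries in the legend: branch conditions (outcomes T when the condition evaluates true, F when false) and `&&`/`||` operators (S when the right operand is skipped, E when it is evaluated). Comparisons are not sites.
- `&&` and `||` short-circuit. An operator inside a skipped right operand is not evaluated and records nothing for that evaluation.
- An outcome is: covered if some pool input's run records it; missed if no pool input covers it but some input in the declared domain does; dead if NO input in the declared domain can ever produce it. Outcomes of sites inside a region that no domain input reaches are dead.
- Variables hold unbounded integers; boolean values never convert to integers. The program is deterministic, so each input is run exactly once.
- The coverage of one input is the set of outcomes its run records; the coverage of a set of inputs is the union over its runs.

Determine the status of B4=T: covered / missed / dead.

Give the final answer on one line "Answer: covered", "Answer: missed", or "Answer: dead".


no pool input records B4=T
but domain input (d=12, z=15) does record it -> reachable, so missed
Answer: missed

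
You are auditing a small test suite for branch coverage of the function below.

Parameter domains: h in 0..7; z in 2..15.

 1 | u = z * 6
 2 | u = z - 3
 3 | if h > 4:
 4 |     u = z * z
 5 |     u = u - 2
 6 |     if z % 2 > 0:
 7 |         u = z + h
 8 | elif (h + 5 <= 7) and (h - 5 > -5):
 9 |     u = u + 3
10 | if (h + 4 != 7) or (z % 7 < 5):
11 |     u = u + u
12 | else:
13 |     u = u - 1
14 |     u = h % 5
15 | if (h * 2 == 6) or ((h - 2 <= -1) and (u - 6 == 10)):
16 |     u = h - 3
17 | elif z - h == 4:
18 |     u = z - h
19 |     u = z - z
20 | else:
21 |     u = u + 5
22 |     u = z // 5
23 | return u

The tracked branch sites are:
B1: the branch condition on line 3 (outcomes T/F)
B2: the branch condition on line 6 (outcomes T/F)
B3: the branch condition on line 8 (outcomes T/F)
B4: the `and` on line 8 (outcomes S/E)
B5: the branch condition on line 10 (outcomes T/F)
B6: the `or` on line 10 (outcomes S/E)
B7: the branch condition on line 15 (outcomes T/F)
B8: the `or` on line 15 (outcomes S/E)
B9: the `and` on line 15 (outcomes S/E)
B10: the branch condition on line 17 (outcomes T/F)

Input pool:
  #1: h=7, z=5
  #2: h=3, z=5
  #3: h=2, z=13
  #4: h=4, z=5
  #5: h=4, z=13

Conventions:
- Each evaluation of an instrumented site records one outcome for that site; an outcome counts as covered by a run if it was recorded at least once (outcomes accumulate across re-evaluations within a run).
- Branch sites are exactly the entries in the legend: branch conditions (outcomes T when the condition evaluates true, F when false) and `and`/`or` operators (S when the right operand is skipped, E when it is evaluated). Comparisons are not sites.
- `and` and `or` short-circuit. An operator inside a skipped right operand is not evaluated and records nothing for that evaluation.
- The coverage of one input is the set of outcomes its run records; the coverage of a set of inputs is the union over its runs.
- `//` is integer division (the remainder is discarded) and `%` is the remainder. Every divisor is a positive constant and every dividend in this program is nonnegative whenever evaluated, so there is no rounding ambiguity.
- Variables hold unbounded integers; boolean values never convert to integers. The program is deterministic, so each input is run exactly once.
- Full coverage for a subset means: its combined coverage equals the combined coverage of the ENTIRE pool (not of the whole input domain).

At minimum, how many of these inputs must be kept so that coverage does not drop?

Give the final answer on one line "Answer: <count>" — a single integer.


input #1, h=7, z=5: outcomes B1=T, B2=T, B5=T, B6=S, B7=F, B8=E, B9=S, B10=F
input #2, h=3, z=5: outcomes B1=F, B3=F, B4=S, B5=F, B6=E, B7=T, B8=S
input #3, h=2, z=13: outcomes B1=F, B3=T, B4=E, B5=T, B6=S, B7=F, B8=E, B9=S, B10=F
input #4, h=4, z=5: outcomes B1=F, B3=F, B4=S, B5=T, B6=S, B7=F, B8=E, B9=S, B10=F
input #5, h=4, z=13: outcomes B1=F, B3=F, B4=S, B5=T, B6=S, B7=F, B8=E, B9=S, B10=F
together the pool reaches 17 outcomes: B1=T, B1=F, B2=T, B3=T, B3=F, B4=S, B4=E, B5=T, B5=F, B6=S, B6=E, B7=T, B7=F, B8=S, B8=E, B9=S, B10=F
checked all size-1 subsets: none covers 17 outcomes (max 9/17)
checked all size-2 subsets: none covers 17 outcomes (max 15/17)
at size 3, {1, 2, 3} reaches all 17 outcomes; every lexicographically earlier size-3 subset fails
Answer: 3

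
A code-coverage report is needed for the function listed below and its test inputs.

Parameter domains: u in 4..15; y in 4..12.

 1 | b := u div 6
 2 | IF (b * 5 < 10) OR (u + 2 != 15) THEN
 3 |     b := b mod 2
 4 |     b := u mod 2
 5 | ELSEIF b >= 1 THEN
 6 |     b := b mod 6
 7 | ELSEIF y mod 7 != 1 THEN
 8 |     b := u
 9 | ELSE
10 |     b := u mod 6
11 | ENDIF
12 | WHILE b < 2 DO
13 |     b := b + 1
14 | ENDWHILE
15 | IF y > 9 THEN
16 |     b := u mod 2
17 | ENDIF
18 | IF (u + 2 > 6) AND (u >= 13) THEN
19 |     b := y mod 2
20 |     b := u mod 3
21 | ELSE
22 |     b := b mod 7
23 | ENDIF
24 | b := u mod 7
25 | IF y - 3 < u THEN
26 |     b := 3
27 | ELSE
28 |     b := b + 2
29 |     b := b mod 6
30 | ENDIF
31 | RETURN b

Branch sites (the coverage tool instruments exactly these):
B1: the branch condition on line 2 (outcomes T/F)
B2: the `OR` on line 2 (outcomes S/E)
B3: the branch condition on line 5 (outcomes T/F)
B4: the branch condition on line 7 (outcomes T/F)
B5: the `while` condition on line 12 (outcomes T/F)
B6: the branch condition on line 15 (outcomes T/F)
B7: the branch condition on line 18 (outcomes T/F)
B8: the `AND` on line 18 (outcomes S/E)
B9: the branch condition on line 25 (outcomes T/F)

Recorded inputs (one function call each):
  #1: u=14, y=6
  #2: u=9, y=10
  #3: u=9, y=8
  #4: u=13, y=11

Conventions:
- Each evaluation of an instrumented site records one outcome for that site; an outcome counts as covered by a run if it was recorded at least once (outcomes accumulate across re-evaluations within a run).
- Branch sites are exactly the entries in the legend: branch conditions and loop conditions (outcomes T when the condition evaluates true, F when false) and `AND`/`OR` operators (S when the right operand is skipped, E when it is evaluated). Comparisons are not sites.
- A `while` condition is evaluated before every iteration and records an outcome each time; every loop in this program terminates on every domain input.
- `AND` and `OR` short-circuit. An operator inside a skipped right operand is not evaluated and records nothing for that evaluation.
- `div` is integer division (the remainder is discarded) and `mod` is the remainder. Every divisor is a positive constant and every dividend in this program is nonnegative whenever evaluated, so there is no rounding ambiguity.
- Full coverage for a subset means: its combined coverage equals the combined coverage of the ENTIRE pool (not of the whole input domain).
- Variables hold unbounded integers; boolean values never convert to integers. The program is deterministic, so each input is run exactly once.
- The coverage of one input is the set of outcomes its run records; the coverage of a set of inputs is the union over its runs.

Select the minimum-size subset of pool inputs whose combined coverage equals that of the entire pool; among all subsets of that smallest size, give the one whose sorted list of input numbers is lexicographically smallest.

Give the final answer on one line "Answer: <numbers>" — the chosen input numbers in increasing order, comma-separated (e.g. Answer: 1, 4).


test 1 (u=14, y=6) hits B1=T, B2=E, B5=T, B5=F, B6=F, B7=T, B8=E, B9=T
test 2 (u=9, y=10) hits B1=T, B2=S, B5=T, B5=F, B6=T, B7=F, B8=E, B9=T
test 3 (u=9, y=8) hits B1=T, B2=S, B5=T, B5=F, B6=F, B7=F, B8=E, B9=T
test 4 (u=13, y=11) hits B1=F, B2=E, B3=T, B5=F, B6=T, B7=T, B8=E, B9=T
pool-wide coverage (13 outcomes): B1=T, B1=F, B2=S, B2=E, B3=T, B5=T, B5=F, B6=T, B6=F, B7=T, B7=F, B8=E, B9=T
checked all size-1 subsets: none covers 13 outcomes (max 8/13)
size 2: inputs {3, 4} cover all 13 outcomes, and no lexicographically smaller subset of this size does
Answer: 3, 4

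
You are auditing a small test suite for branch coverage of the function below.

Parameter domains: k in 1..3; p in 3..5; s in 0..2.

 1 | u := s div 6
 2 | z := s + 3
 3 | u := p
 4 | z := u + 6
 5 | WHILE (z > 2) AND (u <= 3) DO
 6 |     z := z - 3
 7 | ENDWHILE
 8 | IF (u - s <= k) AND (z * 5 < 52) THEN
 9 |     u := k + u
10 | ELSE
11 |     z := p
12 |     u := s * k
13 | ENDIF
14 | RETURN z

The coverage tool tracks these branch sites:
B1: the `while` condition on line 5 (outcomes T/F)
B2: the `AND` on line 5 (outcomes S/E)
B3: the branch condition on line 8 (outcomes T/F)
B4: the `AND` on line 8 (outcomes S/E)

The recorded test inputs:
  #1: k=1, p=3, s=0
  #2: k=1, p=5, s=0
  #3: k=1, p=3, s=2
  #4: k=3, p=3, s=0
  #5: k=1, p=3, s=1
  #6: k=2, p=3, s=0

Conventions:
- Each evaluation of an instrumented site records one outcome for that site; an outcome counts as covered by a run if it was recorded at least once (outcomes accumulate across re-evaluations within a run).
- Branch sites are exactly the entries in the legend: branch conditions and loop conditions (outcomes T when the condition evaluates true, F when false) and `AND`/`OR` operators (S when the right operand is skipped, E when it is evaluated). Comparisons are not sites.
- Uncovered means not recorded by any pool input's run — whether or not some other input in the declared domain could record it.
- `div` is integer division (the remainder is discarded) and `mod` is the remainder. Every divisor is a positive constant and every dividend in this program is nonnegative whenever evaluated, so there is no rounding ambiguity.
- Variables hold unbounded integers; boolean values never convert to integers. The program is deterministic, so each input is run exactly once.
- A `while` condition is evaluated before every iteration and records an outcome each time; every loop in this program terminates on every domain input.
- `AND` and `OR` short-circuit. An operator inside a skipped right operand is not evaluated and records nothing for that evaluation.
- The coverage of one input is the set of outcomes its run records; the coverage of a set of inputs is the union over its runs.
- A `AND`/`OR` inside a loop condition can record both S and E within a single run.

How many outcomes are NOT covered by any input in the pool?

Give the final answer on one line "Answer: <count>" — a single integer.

input #1, k=1, p=3, s=0: events B2->E, B1->T, B2->E, B1->T, B2->E, B1->T, B2->S, B1->F, B4->S, B3->F; outcomes B1=T, B1=F, B2=S, B2=E, B3=F, B4=S
input #2, k=1, p=5, s=0: events B2->E, B1->F, B4->S, B3->F; outcomes B1=F, B2=E, B3=F, B4=S
input #3, k=1, p=3, s=2: events B2->E, B1->T, B2->E, B1->T, B2->E, B1->T, B2->S, B1->F, B4->E, B3->T; outcomes B1=T, B1=F, B2=S, B2=E, B3=T, B4=E
input #4, k=3, p=3, s=0: events B2->E, B1->T, B2->E, B1->T, B2->E, B1->T, B2->S, B1->F, B4->E, B3->T; outcomes B1=T, B1=F, B2=S, B2=E, B3=T, B4=E
input #5, k=1, p=3, s=1: events B2->E, B1->T, B2->E, B1->T, B2->E, B1->T, B2->S, B1->F, B4->S, B3->F; outcomes B1=T, B1=F, B2=S, B2=E, B3=F, B4=S
input #6, k=2, p=3, s=0: events B2->E, B1->T, B2->E, B1->T, B2->E, B1->T, B2->S, B1->F, B4->S, B3->F; outcomes B1=T, B1=F, B2=S, B2=E, B3=F, B4=S
union over the pool: B1=T, B1=F, B2=S, B2=E, B3=T, B3=F, B4=S, B4=E
uncovered (0 of 8): none

Answer: 0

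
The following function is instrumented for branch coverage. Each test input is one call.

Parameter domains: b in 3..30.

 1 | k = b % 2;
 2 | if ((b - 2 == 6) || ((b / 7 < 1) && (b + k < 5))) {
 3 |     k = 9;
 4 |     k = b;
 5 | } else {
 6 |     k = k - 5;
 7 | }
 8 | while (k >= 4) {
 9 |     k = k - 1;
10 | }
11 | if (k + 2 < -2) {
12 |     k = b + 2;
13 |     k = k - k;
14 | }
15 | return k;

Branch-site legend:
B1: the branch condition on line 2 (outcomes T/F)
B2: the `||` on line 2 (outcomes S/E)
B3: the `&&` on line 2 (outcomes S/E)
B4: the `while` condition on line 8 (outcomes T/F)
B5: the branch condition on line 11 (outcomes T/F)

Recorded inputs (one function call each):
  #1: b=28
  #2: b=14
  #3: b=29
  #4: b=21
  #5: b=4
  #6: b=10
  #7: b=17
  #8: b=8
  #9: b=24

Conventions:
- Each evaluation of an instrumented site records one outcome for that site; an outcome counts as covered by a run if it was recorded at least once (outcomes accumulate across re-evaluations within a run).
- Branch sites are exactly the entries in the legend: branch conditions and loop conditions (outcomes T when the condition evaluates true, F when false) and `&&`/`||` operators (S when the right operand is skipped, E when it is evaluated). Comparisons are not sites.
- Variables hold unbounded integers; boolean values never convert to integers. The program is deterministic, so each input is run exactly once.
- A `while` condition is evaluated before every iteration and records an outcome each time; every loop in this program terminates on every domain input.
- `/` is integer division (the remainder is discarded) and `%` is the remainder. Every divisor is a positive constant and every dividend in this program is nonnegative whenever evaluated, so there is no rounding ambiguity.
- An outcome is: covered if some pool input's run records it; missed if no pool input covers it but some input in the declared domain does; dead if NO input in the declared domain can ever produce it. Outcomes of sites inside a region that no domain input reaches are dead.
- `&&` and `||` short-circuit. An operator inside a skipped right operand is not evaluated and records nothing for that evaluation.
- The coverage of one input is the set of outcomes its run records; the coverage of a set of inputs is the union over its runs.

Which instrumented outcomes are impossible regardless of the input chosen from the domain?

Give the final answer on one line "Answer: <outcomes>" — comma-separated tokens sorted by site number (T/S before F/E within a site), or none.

exhaustive pass over the 28-input domain:
  reachable outcomes have witnesses, e.g. B1=T (e.g. b=3), B1=F (e.g. b=5), B2=S (e.g. b=8), B2=E (e.g. b=3)

Answer: none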